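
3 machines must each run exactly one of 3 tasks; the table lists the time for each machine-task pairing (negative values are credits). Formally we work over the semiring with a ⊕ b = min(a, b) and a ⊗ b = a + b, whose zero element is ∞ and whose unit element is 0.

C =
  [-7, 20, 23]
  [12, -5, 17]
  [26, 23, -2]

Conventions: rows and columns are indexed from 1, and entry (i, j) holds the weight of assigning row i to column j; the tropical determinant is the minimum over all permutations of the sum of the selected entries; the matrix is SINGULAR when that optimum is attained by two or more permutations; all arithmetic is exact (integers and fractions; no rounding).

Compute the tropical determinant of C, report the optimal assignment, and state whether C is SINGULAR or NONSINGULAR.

σ = (1, 2, 3): (-7) + (-5) + (-2) = -14
σ = (1, 3, 2): (-7) + 17 + 23 = 33
σ = (2, 1, 3): 20 + 12 + (-2) = 30
σ = (2, 3, 1): 20 + 17 + 26 = 63
σ = (3, 1, 2): 23 + 12 + 23 = 58
σ = (3, 2, 1): 23 + (-5) + 26 = 44
Optimal value attained by: σ = (1, 2, 3).
Answer: det⊕(C) = -14; verdict: NONSINGULAR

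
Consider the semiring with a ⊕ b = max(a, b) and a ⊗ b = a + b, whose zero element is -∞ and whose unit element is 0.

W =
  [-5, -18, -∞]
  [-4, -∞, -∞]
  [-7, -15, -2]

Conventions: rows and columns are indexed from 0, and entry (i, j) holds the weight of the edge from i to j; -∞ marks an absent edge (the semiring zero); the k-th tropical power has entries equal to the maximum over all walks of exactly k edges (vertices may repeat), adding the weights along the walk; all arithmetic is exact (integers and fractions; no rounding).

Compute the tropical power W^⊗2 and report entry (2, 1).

W^⊗2:
  [-10, -23, -∞]
  [-9, -22, -∞]
  [-9, -17, -4]
Key observation: the optimum is the walk 2->2->1, with weight (-2) + (-15) = -17.
Optimal value attained by: walk 2->2->1.
Answer: (W^⊗2)[2][1] = -17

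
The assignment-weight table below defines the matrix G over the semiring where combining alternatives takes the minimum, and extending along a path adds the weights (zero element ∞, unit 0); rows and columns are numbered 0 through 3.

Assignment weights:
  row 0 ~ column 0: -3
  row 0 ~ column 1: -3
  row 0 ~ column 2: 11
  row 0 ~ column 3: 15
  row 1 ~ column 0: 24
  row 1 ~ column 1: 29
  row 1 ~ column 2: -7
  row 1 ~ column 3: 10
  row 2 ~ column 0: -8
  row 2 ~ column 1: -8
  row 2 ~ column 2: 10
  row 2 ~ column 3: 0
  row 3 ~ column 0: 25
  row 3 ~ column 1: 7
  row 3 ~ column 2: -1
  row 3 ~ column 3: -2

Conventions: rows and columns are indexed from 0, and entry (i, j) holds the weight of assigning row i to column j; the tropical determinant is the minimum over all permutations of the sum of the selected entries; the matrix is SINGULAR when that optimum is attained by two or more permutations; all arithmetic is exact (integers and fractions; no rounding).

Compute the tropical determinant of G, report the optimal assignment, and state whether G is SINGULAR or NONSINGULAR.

σ = (0, 1, 2, 3): (-3) + 29 + 10 + (-2) = 34
σ = (0, 1, 3, 2): (-3) + 29 + 0 + (-1) = 25
σ = (0, 2, 1, 3): (-3) + (-7) + (-8) + (-2) = -20
σ = (0, 2, 3, 1): (-3) + (-7) + 0 + 7 = -3
σ = (0, 3, 1, 2): (-3) + 10 + (-8) + (-1) = -2
σ = (0, 3, 2, 1): (-3) + 10 + 10 + 7 = 24
σ = (1, 0, 2, 3): (-3) + 24 + 10 + (-2) = 29
σ = (1, 0, 3, 2): (-3) + 24 + 0 + (-1) = 20
σ = (1, 2, 0, 3): (-3) + (-7) + (-8) + (-2) = -20
σ = (1, 2, 3, 0): (-3) + (-7) + 0 + 25 = 15
σ = (1, 3, 0, 2): (-3) + 10 + (-8) + (-1) = -2
σ = (1, 3, 2, 0): (-3) + 10 + 10 + 25 = 42
σ = (2, 0, 1, 3): 11 + 24 + (-8) + (-2) = 25
σ = (2, 0, 3, 1): 11 + 24 + 0 + 7 = 42
σ = (2, 1, 0, 3): 11 + 29 + (-8) + (-2) = 30
σ = (2, 1, 3, 0): 11 + 29 + 0 + 25 = 65
σ = (2, 3, 0, 1): 11 + 10 + (-8) + 7 = 20
σ = (2, 3, 1, 0): 11 + 10 + (-8) + 25 = 38
σ = (3, 0, 1, 2): 15 + 24 + (-8) + (-1) = 30
σ = (3, 0, 2, 1): 15 + 24 + 10 + 7 = 56
σ = (3, 1, 0, 2): 15 + 29 + (-8) + (-1) = 35
σ = (3, 1, 2, 0): 15 + 29 + 10 + 25 = 79
σ = (3, 2, 0, 1): 15 + (-7) + (-8) + 7 = 7
σ = (3, 2, 1, 0): 15 + (-7) + (-8) + 25 = 25
Optimal value attained by: σ = (0, 2, 1, 3).
Answer: det⊕(G) = -20; verdict: SINGULAR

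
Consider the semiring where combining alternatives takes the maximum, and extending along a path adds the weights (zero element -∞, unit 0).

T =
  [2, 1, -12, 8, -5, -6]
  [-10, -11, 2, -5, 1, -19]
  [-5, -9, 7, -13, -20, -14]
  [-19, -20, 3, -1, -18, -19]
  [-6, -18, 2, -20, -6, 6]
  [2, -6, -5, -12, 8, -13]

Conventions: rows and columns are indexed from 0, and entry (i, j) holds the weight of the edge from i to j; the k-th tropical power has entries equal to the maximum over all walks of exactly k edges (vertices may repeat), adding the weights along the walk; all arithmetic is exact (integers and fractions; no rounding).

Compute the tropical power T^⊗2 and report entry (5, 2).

T^⊗2:
  [4, 3, 11, 10, 2, 1]
  [-3, -7, 9, -2, -5, 7]
  [2, -2, 14, 3, -6, -7]
  [-2, -6, 10, -2, -11, -11]
  [8, 0, 9, 2, 14, 0]
  [4, 3, 10, 10, 2, 14]
Key observation: the optimum is the walk 5->4->2, with weight 8 + 2 = 10.
Optimal value attained by: walk 5->4->2.
Answer: (T^⊗2)[5][2] = 10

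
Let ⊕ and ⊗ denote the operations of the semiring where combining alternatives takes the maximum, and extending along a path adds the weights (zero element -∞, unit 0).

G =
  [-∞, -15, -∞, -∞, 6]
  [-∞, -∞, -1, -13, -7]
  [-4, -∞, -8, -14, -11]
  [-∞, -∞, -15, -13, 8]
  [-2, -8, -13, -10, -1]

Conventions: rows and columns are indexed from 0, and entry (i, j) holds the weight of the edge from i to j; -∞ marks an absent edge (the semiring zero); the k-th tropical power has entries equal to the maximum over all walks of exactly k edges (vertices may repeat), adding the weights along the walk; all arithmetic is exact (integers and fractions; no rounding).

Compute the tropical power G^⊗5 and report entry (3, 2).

G^⊗2:
  [4, -2, -7, -4, 5]
  [-5, -15, -9, -15, -5]
  [-12, -19, -16, -21, 2]
  [6, 0, -5, -2, 7]
  [-3, -9, -9, -11, 4]
G^⊗3:
  [3, -3, -3, -5, 10]
  [-7, -13, -16, -15, 1]
  [0, -6, -11, -8, 1]
  [5, -1, -1, -3, 12]
  [2, -4, -9, -6, 3]
G^⊗4:
  [8, 2, -3, 0, 9]
  [-1, -7, -12, -9, 0]
  [-1, -7, -7, -9, 6]
  [10, 4, -1, 2, 11]
  [1, -5, -5, -7, 8]
G^⊗5:
  [7, 1, 1, -1, 14]
  [-2, -8, -8, -10, 5]
  [4, -2, -7, -4, 5]
  [9, 3, 3, 1, 16]
  [6, 0, -5, -2, 7]
Key observation: the optimum is the walk 3->4->0->4->1->2, with weight 8 + (-2) + 6 + (-8) + (-1) = 3.
Optimal value attained by: walk 3->4->0->4->1->2.
Answer: (G^⊗5)[3][2] = 3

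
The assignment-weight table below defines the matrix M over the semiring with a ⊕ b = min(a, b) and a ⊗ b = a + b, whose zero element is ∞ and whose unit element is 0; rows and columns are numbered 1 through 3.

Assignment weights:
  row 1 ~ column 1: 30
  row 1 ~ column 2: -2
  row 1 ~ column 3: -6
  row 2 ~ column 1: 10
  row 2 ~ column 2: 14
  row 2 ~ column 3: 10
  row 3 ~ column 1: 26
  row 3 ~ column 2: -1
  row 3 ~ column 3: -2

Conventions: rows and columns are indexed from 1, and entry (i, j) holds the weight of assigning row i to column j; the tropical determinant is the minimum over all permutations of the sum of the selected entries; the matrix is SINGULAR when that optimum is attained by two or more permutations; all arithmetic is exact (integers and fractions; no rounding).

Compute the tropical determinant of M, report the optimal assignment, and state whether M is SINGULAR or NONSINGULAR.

σ = (1, 2, 3): 30 + 14 + (-2) = 42
σ = (1, 3, 2): 30 + 10 + (-1) = 39
σ = (2, 1, 3): (-2) + 10 + (-2) = 6
σ = (2, 3, 1): (-2) + 10 + 26 = 34
σ = (3, 1, 2): (-6) + 10 + (-1) = 3
σ = (3, 2, 1): (-6) + 14 + 26 = 34
Optimal value attained by: σ = (3, 1, 2).
Answer: det⊕(M) = 3; verdict: NONSINGULAR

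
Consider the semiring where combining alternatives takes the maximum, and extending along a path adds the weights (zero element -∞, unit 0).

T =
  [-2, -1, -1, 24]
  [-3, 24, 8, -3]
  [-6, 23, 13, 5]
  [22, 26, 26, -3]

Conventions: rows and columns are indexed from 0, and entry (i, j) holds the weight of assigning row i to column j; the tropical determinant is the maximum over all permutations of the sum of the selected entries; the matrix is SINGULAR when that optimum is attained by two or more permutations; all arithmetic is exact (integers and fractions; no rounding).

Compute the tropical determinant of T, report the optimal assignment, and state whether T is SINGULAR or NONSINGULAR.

σ = (0, 1, 2, 3): (-2) + 24 + 13 + (-3) = 32
σ = (0, 1, 3, 2): (-2) + 24 + 5 + 26 = 53
σ = (0, 2, 1, 3): (-2) + 8 + 23 + (-3) = 26
σ = (0, 2, 3, 1): (-2) + 8 + 5 + 26 = 37
σ = (0, 3, 1, 2): (-2) + (-3) + 23 + 26 = 44
σ = (0, 3, 2, 1): (-2) + (-3) + 13 + 26 = 34
σ = (1, 0, 2, 3): (-1) + (-3) + 13 + (-3) = 6
σ = (1, 0, 3, 2): (-1) + (-3) + 5 + 26 = 27
σ = (1, 2, 0, 3): (-1) + 8 + (-6) + (-3) = -2
σ = (1, 2, 3, 0): (-1) + 8 + 5 + 22 = 34
σ = (1, 3, 0, 2): (-1) + (-3) + (-6) + 26 = 16
σ = (1, 3, 2, 0): (-1) + (-3) + 13 + 22 = 31
σ = (2, 0, 1, 3): (-1) + (-3) + 23 + (-3) = 16
σ = (2, 0, 3, 1): (-1) + (-3) + 5 + 26 = 27
σ = (2, 1, 0, 3): (-1) + 24 + (-6) + (-3) = 14
σ = (2, 1, 3, 0): (-1) + 24 + 5 + 22 = 50
σ = (2, 3, 0, 1): (-1) + (-3) + (-6) + 26 = 16
σ = (2, 3, 1, 0): (-1) + (-3) + 23 + 22 = 41
σ = (3, 0, 1, 2): 24 + (-3) + 23 + 26 = 70
σ = (3, 0, 2, 1): 24 + (-3) + 13 + 26 = 60
σ = (3, 1, 0, 2): 24 + 24 + (-6) + 26 = 68
σ = (3, 1, 2, 0): 24 + 24 + 13 + 22 = 83
σ = (3, 2, 0, 1): 24 + 8 + (-6) + 26 = 52
σ = (3, 2, 1, 0): 24 + 8 + 23 + 22 = 77
Optimal value attained by: σ = (3, 1, 2, 0).
Answer: det⊕(T) = 83; verdict: NONSINGULAR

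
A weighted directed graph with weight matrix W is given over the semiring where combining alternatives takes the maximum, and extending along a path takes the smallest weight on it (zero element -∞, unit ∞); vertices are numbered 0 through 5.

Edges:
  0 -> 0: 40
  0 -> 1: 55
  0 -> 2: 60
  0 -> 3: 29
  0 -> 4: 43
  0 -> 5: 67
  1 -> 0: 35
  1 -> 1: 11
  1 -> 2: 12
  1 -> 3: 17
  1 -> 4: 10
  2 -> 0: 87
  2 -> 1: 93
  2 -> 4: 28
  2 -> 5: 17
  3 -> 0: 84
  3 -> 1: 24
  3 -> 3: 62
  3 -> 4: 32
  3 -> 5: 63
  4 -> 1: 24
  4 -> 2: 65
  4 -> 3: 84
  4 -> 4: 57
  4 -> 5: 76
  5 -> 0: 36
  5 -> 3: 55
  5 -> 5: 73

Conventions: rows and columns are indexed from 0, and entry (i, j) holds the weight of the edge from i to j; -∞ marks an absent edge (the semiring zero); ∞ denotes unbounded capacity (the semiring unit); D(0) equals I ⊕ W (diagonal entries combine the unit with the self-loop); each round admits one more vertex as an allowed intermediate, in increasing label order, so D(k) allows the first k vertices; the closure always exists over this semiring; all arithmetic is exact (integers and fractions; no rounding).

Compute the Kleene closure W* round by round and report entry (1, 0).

D(0):
  [∞, 55, 60, 29, 43, 67]
  [35, ∞, 12, 17, 10, -∞]
  [87, 93, ∞, -∞, 28, 17]
  [84, 24, -∞, ∞, 32, 63]
  [-∞, 24, 65, 84, ∞, 76]
  [36, -∞, -∞, 55, -∞, ∞]
D(1):
  [∞, 55, 60, 29, 43, 67]
  [35, ∞, 35, 29, 35, 35]
  [87, 93, ∞, 29, 43, 67]
  [84, 55, 60, ∞, 43, 67]
  [-∞, 24, 65, 84, ∞, 76]
  [36, 36, 36, 55, 36, ∞]
D(2):
  [∞, 55, 60, 29, 43, 67]
  [35, ∞, 35, 29, 35, 35]
  [87, 93, ∞, 29, 43, 67]
  [84, 55, 60, ∞, 43, 67]
  [24, 24, 65, 84, ∞, 76]
  [36, 36, 36, 55, 36, ∞]
D(3):
  [∞, 60, 60, 29, 43, 67]
  [35, ∞, 35, 29, 35, 35]
  [87, 93, ∞, 29, 43, 67]
  [84, 60, 60, ∞, 43, 67]
  [65, 65, 65, 84, ∞, 76]
  [36, 36, 36, 55, 36, ∞]
D(4):
  [∞, 60, 60, 29, 43, 67]
  [35, ∞, 35, 29, 35, 35]
  [87, 93, ∞, 29, 43, 67]
  [84, 60, 60, ∞, 43, 67]
  [84, 65, 65, 84, ∞, 76]
  [55, 55, 55, 55, 43, ∞]
D(5):
  [∞, 60, 60, 43, 43, 67]
  [35, ∞, 35, 35, 35, 35]
  [87, 93, ∞, 43, 43, 67]
  [84, 60, 60, ∞, 43, 67]
  [84, 65, 65, 84, ∞, 76]
  [55, 55, 55, 55, 43, ∞]
D(6):
  [∞, 60, 60, 55, 43, 67]
  [35, ∞, 35, 35, 35, 35]
  [87, 93, ∞, 55, 43, 67]
  [84, 60, 60, ∞, 43, 67]
  [84, 65, 65, 84, ∞, 76]
  [55, 55, 55, 55, 43, ∞]
Answer: W*[1][0] = 35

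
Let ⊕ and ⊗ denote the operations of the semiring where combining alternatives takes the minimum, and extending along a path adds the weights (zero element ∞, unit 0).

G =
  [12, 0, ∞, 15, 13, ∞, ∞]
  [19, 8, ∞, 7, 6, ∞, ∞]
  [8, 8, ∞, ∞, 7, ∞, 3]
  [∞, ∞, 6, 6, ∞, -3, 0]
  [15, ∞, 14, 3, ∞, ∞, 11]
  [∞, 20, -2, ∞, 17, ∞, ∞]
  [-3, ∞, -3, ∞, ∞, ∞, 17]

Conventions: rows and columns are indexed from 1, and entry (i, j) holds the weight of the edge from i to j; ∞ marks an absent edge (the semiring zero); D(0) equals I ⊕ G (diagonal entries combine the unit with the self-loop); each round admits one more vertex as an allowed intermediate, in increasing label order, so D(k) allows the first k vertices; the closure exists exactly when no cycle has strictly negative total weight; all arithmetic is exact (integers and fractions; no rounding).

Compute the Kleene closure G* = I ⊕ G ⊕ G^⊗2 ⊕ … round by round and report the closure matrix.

D(0):
  [0, 0, ∞, 15, 13, ∞, ∞]
  [19, 0, ∞, 7, 6, ∞, ∞]
  [8, 8, 0, ∞, 7, ∞, 3]
  [∞, ∞, 6, 0, ∞, -3, 0]
  [15, ∞, 14, 3, 0, ∞, 11]
  [∞, 20, -2, ∞, 17, 0, ∞]
  [-3, ∞, -3, ∞, ∞, ∞, 0]
D(1):
  [0, 0, ∞, 15, 13, ∞, ∞]
  [19, 0, ∞, 7, 6, ∞, ∞]
  [8, 8, 0, 23, 7, ∞, 3]
  [∞, ∞, 6, 0, ∞, -3, 0]
  [15, 15, 14, 3, 0, ∞, 11]
  [∞, 20, -2, ∞, 17, 0, ∞]
  [-3, -3, -3, 12, 10, ∞, 0]
D(2):
  [0, 0, ∞, 7, 6, ∞, ∞]
  [19, 0, ∞, 7, 6, ∞, ∞]
  [8, 8, 0, 15, 7, ∞, 3]
  [∞, ∞, 6, 0, ∞, -3, 0]
  [15, 15, 14, 3, 0, ∞, 11]
  [39, 20, -2, 27, 17, 0, ∞]
  [-3, -3, -3, 4, 3, ∞, 0]
D(3):
  [0, 0, ∞, 7, 6, ∞, ∞]
  [19, 0, ∞, 7, 6, ∞, ∞]
  [8, 8, 0, 15, 7, ∞, 3]
  [14, 14, 6, 0, 13, -3, 0]
  [15, 15, 14, 3, 0, ∞, 11]
  [6, 6, -2, 13, 5, 0, 1]
  [-3, -3, -3, 4, 3, ∞, 0]
D(4):
  [0, 0, 13, 7, 6, 4, 7]
  [19, 0, 13, 7, 6, 4, 7]
  [8, 8, 0, 15, 7, 12, 3]
  [14, 14, 6, 0, 13, -3, 0]
  [15, 15, 9, 3, 0, 0, 3]
  [6, 6, -2, 13, 5, 0, 1]
  [-3, -3, -3, 4, 3, 1, 0]
D(5):
  [0, 0, 13, 7, 6, 4, 7]
  [19, 0, 13, 7, 6, 4, 7]
  [8, 8, 0, 10, 7, 7, 3]
  [14, 14, 6, 0, 13, -3, 0]
  [15, 15, 9, 3, 0, 0, 3]
  [6, 6, -2, 8, 5, 0, 1]
  [-3, -3, -3, 4, 3, 1, 0]
D(6):
  [0, 0, 2, 7, 6, 4, 5]
  [10, 0, 2, 7, 6, 4, 5]
  [8, 8, 0, 10, 7, 7, 3]
  [3, 3, -5, 0, 2, -3, -2]
  [6, 6, -2, 3, 0, 0, 1]
  [6, 6, -2, 8, 5, 0, 1]
  [-3, -3, -3, 4, 3, 1, 0]
D(7):
  [0, 0, 2, 7, 6, 4, 5]
  [2, 0, 2, 7, 6, 4, 5]
  [0, 0, 0, 7, 6, 4, 3]
  [-5, -5, -5, 0, 1, -3, -2]
  [-2, -2, -2, 3, 0, 0, 1]
  [-2, -2, -2, 5, 4, 0, 1]
  [-3, -3, -3, 4, 3, 1, 0]
Answer: G* = [[0, 0, 2, 7, 6, 4, 5], [2, 0, 2, 7, 6, 4, 5], [0, 0, 0, 7, 6, 4, 3], [-5, -5, -5, 0, 1, -3, -2], [-2, -2, -2, 3, 0, 0, 1], [-2, -2, -2, 5, 4, 0, 1], [-3, -3, -3, 4, 3, 1, 0]]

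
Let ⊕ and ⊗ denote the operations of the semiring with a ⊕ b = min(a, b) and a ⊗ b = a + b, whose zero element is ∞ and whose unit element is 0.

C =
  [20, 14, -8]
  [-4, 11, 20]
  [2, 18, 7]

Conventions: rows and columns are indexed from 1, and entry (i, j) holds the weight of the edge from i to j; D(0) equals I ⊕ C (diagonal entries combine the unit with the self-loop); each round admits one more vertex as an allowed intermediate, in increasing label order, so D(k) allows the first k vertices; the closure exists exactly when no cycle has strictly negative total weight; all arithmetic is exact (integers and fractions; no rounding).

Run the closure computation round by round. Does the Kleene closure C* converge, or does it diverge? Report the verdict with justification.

D(0):
  [0, 14, -8]
  [-4, 0, 20]
  [2, 18, 0]
Detection: at round 1, diagonal entry (3, 3) turns strictly negative.
Key observation: the cycle 3->1->3 has total weight 2 + (-8), which is strictly negative.
Answer: DIVERGES — negative cycle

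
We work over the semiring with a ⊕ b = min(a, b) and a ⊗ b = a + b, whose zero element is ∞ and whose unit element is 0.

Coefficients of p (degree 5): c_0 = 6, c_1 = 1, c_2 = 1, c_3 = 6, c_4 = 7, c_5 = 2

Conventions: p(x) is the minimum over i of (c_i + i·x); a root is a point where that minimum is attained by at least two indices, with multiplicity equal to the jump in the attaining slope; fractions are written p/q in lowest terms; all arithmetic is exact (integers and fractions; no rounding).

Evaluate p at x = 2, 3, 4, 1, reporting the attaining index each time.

p(2) = min(6+0·2=6, 1+1·2=3, 1+2·2=5, 6+3·2=12, 7+4·2=15, 2+5·2=12) = 3 (attained by i=1)
p(3) = min(6+0·3=6, 1+1·3=4, 1+2·3=7, 6+3·3=15, 7+4·3=19, 2+5·3=17) = 4 (attained by i=1)
p(4) = min(6+0·4=6, 1+1·4=5, 1+2·4=9, 6+3·4=18, 7+4·4=23, 2+5·4=22) = 5 (attained by i=1)
p(1) = min(6+0·1=6, 1+1·1=2, 1+2·1=3, 6+3·1=9, 7+4·1=11, 2+5·1=7) = 2 (attained by i=1)
Answer: p(2) = 3; p(3) = 4; p(4) = 5; p(1) = 2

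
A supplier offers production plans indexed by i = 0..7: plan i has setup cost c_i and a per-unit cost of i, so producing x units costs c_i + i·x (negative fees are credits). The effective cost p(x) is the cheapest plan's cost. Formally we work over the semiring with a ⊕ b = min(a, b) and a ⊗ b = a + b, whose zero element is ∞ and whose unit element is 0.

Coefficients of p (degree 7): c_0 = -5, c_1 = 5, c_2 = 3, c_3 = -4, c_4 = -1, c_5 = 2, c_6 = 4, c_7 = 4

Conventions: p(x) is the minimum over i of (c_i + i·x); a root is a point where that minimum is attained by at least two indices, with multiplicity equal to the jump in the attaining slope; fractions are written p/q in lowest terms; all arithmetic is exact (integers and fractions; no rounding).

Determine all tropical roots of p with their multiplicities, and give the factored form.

hull edge (i=0, c=-5) to (i=3, c=-4): slope 1/3, span 3
hull edge (i=3, c=-4) to (i=7, c=4): slope 2, span 4
Factored form: p(x) = 4 ⊗ (x ⊕ (-2)) ⊗ (x ⊕ (-2)) ⊗ (x ⊕ (-2)) ⊗ (x ⊕ (-2)) ⊗ (x ⊕ (-1/3)) ⊗ (x ⊕ (-1/3)) ⊗ (x ⊕ (-1/3))
Answer: roots = -2 (mult 4), -1/3 (mult 3)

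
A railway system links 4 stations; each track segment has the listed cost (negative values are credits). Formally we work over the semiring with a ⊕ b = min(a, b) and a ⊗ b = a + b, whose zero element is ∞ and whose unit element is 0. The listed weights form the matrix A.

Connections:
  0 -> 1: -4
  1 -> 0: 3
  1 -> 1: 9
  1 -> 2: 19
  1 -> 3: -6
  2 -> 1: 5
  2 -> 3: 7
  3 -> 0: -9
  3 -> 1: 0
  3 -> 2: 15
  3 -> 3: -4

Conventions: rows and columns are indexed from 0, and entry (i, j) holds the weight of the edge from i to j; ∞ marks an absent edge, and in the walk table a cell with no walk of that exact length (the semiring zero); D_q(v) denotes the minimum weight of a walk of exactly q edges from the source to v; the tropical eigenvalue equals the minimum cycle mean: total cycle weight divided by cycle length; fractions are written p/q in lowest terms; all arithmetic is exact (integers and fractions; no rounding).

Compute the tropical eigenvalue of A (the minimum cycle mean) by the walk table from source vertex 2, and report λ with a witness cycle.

q=0: [∞, ∞, 0, ∞]
q=1: [∞, 5, ∞, 7]
q=2: [-2, 7, 22, -1]
q=3: [-10, -6, 14, -5]
q=4: [-14, -14, 10, -12]
Optimal cycle mean attained by: cycle 0->1->3->0, total (-4) + (-6) + (-9), length 3.
Answer: λ = -19/3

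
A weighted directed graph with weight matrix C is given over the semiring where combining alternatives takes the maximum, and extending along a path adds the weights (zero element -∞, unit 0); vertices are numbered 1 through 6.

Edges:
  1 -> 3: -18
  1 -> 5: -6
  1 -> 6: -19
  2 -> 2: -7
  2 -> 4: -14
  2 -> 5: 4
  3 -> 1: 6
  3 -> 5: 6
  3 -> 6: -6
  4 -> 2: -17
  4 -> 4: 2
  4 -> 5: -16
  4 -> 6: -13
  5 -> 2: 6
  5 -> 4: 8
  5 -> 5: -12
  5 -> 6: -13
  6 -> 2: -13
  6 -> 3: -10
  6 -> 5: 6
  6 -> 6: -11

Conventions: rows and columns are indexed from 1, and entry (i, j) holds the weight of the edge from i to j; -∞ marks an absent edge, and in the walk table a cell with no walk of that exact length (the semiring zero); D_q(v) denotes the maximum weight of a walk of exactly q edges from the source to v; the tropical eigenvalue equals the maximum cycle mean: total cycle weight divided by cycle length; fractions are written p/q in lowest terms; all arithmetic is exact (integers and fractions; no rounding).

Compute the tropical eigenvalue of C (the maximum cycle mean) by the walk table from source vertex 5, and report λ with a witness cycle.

q=0: [-∞, -∞, -∞, -∞, 0, -∞]
q=1: [-∞, 6, -∞, 8, -12, -13]
q=2: [-∞, -1, -23, 10, 10, -5]
q=3: [-17, 16, -15, 18, 3, -3]
q=4: [-9, 9, -13, 20, 20, 5]
q=5: [-7, 26, -5, 28, 13, 7]
q=6: [1, 19, -3, 30, 30, 15]
Optimal cycle mean attained by: cycle 2->5->2, total 4 + 6, length 2.
Answer: λ = 5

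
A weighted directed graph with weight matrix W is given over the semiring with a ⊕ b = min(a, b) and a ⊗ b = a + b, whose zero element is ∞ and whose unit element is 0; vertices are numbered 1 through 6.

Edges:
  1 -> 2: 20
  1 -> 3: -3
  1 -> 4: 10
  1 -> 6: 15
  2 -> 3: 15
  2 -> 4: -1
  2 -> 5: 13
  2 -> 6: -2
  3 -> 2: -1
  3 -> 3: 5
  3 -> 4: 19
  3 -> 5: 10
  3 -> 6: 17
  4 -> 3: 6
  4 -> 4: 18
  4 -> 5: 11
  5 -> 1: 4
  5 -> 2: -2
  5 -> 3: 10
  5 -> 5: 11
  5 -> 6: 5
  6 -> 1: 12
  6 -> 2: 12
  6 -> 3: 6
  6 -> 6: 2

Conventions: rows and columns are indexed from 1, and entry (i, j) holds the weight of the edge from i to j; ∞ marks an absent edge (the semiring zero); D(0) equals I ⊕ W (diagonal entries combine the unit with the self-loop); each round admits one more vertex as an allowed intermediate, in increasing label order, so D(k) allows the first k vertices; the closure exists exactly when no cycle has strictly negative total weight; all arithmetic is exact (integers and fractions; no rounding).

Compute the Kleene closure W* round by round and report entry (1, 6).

D(0):
  [0, 20, -3, 10, ∞, 15]
  [∞, 0, 15, -1, 13, -2]
  [∞, -1, 0, 19, 10, 17]
  [∞, ∞, 6, 0, 11, ∞]
  [4, -2, 10, ∞, 0, 5]
  [12, 12, 6, ∞, ∞, 0]
D(1):
  [0, 20, -3, 10, ∞, 15]
  [∞, 0, 15, -1, 13, -2]
  [∞, -1, 0, 19, 10, 17]
  [∞, ∞, 6, 0, 11, ∞]
  [4, -2, 1, 14, 0, 5]
  [12, 12, 6, 22, ∞, 0]
D(2):
  [0, 20, -3, 10, 33, 15]
  [∞, 0, 15, -1, 13, -2]
  [∞, -1, 0, -2, 10, -3]
  [∞, ∞, 6, 0, 11, ∞]
  [4, -2, 1, -3, 0, -4]
  [12, 12, 6, 11, 25, 0]
D(3):
  [0, -4, -3, -5, 7, -6]
  [∞, 0, 15, -1, 13, -2]
  [∞, -1, 0, -2, 10, -3]
  [∞, 5, 6, 0, 11, 3]
  [4, -2, 1, -3, 0, -4]
  [12, 5, 6, 4, 16, 0]
D(4):
  [0, -4, -3, -5, 6, -6]
  [∞, 0, 5, -1, 10, -2]
  [∞, -1, 0, -2, 9, -3]
  [∞, 5, 6, 0, 11, 3]
  [4, -2, 1, -3, 0, -4]
  [12, 5, 6, 4, 15, 0]
D(5):
  [0, -4, -3, -5, 6, -6]
  [14, 0, 5, -1, 10, -2]
  [13, -1, 0, -2, 9, -3]
  [15, 5, 6, 0, 11, 3]
  [4, -2, 1, -3, 0, -4]
  [12, 5, 6, 4, 15, 0]
D(6):
  [0, -4, -3, -5, 6, -6]
  [10, 0, 4, -1, 10, -2]
  [9, -1, 0, -2, 9, -3]
  [15, 5, 6, 0, 11, 3]
  [4, -2, 1, -3, 0, -4]
  [12, 5, 6, 4, 15, 0]
Answer: W*[1][6] = -6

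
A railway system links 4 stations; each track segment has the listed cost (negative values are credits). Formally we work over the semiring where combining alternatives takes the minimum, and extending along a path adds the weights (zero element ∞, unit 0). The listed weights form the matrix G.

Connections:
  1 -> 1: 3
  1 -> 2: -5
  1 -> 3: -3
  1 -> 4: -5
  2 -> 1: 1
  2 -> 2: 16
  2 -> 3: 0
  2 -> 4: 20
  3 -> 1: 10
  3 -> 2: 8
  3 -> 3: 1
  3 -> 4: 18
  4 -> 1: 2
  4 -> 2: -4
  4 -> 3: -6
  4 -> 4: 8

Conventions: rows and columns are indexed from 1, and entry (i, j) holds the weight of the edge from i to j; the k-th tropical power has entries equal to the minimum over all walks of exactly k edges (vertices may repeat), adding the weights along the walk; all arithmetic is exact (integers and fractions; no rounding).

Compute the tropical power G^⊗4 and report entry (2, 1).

G^⊗2:
  [-4, -9, -11, -2]
  [4, -4, -2, -4]
  [9, 5, 2, 5]
  [-3, -3, -5, -3]
G^⊗3:
  [-8, -9, -10, -9]
  [-3, -8, -10, -1]
  [6, 1, -1, 4]
  [-2, -8, -9, -8]
G^⊗4:
  [-8, -13, -15, -13]
  [-7, -8, -9, -8]
  [2, 0, -2, 1]
  [-7, -12, -14, -7]
Key observation: the optimum is the walk 2->1->4->2->1, with weight 1 + (-5) + (-4) + 1 = -7.
Optimal value attained by: walk 2->1->4->2->1.
Answer: (G^⊗4)[2][1] = -7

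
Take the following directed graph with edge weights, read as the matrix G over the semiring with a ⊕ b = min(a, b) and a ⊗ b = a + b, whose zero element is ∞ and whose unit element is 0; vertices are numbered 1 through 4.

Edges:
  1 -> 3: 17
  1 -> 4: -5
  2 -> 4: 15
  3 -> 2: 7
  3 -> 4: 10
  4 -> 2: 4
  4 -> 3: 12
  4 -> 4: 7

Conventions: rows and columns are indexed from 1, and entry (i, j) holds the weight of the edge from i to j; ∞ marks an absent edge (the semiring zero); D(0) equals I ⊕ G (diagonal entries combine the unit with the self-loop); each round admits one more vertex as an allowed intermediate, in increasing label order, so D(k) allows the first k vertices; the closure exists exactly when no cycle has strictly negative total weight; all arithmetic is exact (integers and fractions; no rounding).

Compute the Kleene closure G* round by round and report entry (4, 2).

D(0):
  [0, ∞, 17, -5]
  [∞, 0, ∞, 15]
  [∞, 7, 0, 10]
  [∞, 4, 12, 0]
D(1):
  [0, ∞, 17, -5]
  [∞, 0, ∞, 15]
  [∞, 7, 0, 10]
  [∞, 4, 12, 0]
D(2):
  [0, ∞, 17, -5]
  [∞, 0, ∞, 15]
  [∞, 7, 0, 10]
  [∞, 4, 12, 0]
D(3):
  [0, 24, 17, -5]
  [∞, 0, ∞, 15]
  [∞, 7, 0, 10]
  [∞, 4, 12, 0]
D(4):
  [0, -1, 7, -5]
  [∞, 0, 27, 15]
  [∞, 7, 0, 10]
  [∞, 4, 12, 0]
Answer: G*[4][2] = 4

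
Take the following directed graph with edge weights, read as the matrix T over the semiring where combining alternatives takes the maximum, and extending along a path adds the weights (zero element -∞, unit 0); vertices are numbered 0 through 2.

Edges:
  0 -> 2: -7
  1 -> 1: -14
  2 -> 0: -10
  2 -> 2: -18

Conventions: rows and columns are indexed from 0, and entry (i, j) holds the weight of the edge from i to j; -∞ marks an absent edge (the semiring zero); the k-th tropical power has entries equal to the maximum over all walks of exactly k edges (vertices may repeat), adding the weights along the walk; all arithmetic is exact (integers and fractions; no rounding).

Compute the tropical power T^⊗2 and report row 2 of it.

T^⊗2:
  [-17, -∞, -25]
  [-∞, -28, -∞]
  [-28, -∞, -17]
Answer: row 2 of T^⊗2 = [-28, -∞, -17]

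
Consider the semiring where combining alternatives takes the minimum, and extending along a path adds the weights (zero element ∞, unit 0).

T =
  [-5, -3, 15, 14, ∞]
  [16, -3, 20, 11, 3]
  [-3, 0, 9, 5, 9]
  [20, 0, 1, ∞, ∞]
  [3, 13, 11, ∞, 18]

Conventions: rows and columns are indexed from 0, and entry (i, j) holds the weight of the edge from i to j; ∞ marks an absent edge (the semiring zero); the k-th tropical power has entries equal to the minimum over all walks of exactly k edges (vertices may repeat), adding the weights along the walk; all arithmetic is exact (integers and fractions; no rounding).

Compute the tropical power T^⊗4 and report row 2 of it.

T^⊗2:
  [-10, -8, 10, 8, 0]
  [6, -6, 12, 8, 0]
  [-8, -6, 6, 11, 3]
  [-2, -3, 10, 6, 3]
  [-2, 0, 18, 16, 16]
T^⊗3:
  [-15, -13, 5, 3, -5]
  [1, -9, 9, 5, -3]
  [-13, -11, 7, 5, -3]
  [-7, -6, 7, 8, 0]
  [-7, -5, 13, 11, 3]
T^⊗4:
  [-20, -18, 0, -2, -10]
  [-4, -12, 6, 2, -6]
  [-18, -16, 2, 0, -8]
  [-12, -10, 8, 5, -3]
  [-12, -10, 8, 6, -2]
Answer: row 2 of T^⊗4 = [-18, -16, 2, 0, -8]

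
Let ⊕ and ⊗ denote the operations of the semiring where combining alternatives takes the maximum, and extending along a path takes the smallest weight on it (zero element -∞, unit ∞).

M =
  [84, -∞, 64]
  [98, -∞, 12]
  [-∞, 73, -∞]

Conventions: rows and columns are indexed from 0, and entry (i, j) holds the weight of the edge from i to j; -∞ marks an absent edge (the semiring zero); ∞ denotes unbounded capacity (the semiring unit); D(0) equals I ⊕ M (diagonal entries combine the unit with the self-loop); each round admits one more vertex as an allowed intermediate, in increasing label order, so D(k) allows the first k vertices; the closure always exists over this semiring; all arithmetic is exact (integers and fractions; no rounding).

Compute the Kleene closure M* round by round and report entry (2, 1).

D(0):
  [∞, -∞, 64]
  [98, ∞, 12]
  [-∞, 73, ∞]
D(1):
  [∞, -∞, 64]
  [98, ∞, 64]
  [-∞, 73, ∞]
D(2):
  [∞, -∞, 64]
  [98, ∞, 64]
  [73, 73, ∞]
D(3):
  [∞, 64, 64]
  [98, ∞, 64]
  [73, 73, ∞]
Answer: M*[2][1] = 73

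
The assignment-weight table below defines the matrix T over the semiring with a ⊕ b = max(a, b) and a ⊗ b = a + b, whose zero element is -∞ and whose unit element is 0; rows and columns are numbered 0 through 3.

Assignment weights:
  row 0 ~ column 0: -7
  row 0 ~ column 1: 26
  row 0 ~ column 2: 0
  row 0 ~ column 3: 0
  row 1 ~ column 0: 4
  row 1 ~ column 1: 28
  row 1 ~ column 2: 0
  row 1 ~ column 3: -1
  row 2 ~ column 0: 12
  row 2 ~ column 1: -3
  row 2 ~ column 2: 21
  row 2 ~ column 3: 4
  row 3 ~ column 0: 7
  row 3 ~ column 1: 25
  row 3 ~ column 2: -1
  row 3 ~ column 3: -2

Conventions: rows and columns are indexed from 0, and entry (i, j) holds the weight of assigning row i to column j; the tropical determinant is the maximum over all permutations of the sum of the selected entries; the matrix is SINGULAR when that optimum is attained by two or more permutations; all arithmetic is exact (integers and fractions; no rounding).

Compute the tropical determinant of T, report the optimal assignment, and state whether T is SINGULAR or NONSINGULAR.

σ = (0, 1, 2, 3): (-7) + 28 + 21 + (-2) = 40
σ = (0, 1, 3, 2): (-7) + 28 + 4 + (-1) = 24
σ = (0, 2, 1, 3): (-7) + 0 + (-3) + (-2) = -12
σ = (0, 2, 3, 1): (-7) + 0 + 4 + 25 = 22
σ = (0, 3, 1, 2): (-7) + (-1) + (-3) + (-1) = -12
σ = (0, 3, 2, 1): (-7) + (-1) + 21 + 25 = 38
σ = (1, 0, 2, 3): 26 + 4 + 21 + (-2) = 49
σ = (1, 0, 3, 2): 26 + 4 + 4 + (-1) = 33
σ = (1, 2, 0, 3): 26 + 0 + 12 + (-2) = 36
σ = (1, 2, 3, 0): 26 + 0 + 4 + 7 = 37
σ = (1, 3, 0, 2): 26 + (-1) + 12 + (-1) = 36
σ = (1, 3, 2, 0): 26 + (-1) + 21 + 7 = 53
σ = (2, 0, 1, 3): 0 + 4 + (-3) + (-2) = -1
σ = (2, 0, 3, 1): 0 + 4 + 4 + 25 = 33
σ = (2, 1, 0, 3): 0 + 28 + 12 + (-2) = 38
σ = (2, 1, 3, 0): 0 + 28 + 4 + 7 = 39
σ = (2, 3, 0, 1): 0 + (-1) + 12 + 25 = 36
σ = (2, 3, 1, 0): 0 + (-1) + (-3) + 7 = 3
σ = (3, 0, 1, 2): 0 + 4 + (-3) + (-1) = 0
σ = (3, 0, 2, 1): 0 + 4 + 21 + 25 = 50
σ = (3, 1, 0, 2): 0 + 28 + 12 + (-1) = 39
σ = (3, 1, 2, 0): 0 + 28 + 21 + 7 = 56
σ = (3, 2, 0, 1): 0 + 0 + 12 + 25 = 37
σ = (3, 2, 1, 0): 0 + 0 + (-3) + 7 = 4
Optimal value attained by: σ = (3, 1, 2, 0).
Answer: det⊕(T) = 56; verdict: NONSINGULAR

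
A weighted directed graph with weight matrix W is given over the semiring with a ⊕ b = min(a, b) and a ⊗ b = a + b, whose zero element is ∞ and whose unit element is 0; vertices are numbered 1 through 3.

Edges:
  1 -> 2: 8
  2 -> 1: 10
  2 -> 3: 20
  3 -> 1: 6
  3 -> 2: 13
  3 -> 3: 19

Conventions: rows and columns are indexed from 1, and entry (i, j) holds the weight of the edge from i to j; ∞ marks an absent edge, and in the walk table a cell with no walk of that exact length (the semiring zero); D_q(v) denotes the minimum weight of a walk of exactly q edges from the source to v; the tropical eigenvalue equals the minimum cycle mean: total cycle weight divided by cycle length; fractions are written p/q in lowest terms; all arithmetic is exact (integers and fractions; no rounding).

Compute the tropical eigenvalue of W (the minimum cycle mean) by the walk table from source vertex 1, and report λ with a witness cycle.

q=0: [0, ∞, ∞]
q=1: [∞, 8, ∞]
q=2: [18, ∞, 28]
q=3: [34, 26, 47]
Optimal cycle mean attained by: cycle 1->2->1, total 8 + 10, length 2.
Answer: λ = 9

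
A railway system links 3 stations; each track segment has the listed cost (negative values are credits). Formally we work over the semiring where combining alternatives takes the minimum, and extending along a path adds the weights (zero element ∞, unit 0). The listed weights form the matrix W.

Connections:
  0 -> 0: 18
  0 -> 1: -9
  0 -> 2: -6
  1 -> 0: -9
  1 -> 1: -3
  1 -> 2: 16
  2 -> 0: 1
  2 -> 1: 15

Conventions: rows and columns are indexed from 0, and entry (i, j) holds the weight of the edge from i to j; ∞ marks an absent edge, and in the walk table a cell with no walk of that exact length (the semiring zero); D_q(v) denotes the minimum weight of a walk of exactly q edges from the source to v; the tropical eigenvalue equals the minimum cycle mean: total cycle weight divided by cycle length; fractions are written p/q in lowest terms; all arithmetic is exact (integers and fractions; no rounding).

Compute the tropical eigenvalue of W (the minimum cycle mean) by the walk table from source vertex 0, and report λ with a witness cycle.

q=0: [0, ∞, ∞]
q=1: [18, -9, -6]
q=2: [-18, -12, 7]
q=3: [-21, -27, -24]
Optimal cycle mean attained by: cycle 0->1->0, total (-9) + (-9), length 2.
Answer: λ = -9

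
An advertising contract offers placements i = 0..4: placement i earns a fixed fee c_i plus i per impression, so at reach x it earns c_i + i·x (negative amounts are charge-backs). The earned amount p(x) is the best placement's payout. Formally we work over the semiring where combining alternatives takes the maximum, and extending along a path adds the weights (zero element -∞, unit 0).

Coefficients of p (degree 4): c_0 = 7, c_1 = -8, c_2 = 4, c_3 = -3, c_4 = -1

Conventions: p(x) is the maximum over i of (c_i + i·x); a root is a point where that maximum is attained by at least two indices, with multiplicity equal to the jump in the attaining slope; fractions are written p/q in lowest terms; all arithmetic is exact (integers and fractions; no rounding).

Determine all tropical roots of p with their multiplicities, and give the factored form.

hull edge (i=0, c=7) to (i=2, c=4): slope -3/2, span 2
hull edge (i=2, c=4) to (i=4, c=-1): slope -5/2, span 2
Factored form: p(x) = -1 ⊗ (x ⊕ 3/2) ⊗ (x ⊕ 3/2) ⊗ (x ⊕ 5/2) ⊗ (x ⊕ 5/2)
Answer: roots = 3/2 (mult 2), 5/2 (mult 2)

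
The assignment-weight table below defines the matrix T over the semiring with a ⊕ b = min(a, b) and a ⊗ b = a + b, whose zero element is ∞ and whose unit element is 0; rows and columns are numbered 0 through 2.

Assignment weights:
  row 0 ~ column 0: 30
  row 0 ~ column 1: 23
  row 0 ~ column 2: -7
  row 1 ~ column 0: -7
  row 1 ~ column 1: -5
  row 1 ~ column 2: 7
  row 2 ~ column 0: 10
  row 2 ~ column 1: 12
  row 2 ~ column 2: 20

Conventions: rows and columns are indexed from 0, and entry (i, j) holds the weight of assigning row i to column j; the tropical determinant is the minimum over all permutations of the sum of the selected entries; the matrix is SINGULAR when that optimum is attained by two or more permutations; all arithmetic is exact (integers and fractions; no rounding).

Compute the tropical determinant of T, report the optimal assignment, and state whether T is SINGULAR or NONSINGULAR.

σ = (0, 1, 2): 30 + (-5) + 20 = 45
σ = (0, 2, 1): 30 + 7 + 12 = 49
σ = (1, 0, 2): 23 + (-7) + 20 = 36
σ = (1, 2, 0): 23 + 7 + 10 = 40
σ = (2, 0, 1): (-7) + (-7) + 12 = -2
σ = (2, 1, 0): (-7) + (-5) + 10 = -2
Optimal value attained by: σ = (2, 0, 1).
Answer: det⊕(T) = -2; verdict: SINGULAR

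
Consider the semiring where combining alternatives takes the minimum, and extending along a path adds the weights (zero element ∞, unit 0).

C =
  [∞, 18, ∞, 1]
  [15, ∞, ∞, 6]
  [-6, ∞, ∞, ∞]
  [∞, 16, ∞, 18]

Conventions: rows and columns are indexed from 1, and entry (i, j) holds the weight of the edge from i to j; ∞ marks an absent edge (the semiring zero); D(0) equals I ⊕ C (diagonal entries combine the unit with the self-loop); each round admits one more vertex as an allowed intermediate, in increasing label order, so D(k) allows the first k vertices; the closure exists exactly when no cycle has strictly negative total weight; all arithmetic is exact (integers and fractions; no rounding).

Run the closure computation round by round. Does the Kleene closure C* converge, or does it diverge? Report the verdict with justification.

D(0):
  [0, 18, ∞, 1]
  [15, 0, ∞, 6]
  [-6, ∞, 0, ∞]
  [∞, 16, ∞, 0]
D(1):
  [0, 18, ∞, 1]
  [15, 0, ∞, 6]
  [-6, 12, 0, -5]
  [∞, 16, ∞, 0]
D(2):
  [0, 18, ∞, 1]
  [15, 0, ∞, 6]
  [-6, 12, 0, -5]
  [31, 16, ∞, 0]
D(3):
  [0, 18, ∞, 1]
  [15, 0, ∞, 6]
  [-6, 12, 0, -5]
  [31, 16, ∞, 0]
D(4):
  [0, 17, ∞, 1]
  [15, 0, ∞, 6]
  [-6, 11, 0, -5]
  [31, 16, ∞, 0]
Key observation: every diagonal entry stays at the unit through all rounds, so no improving cycle exists.
Answer: CONVERGES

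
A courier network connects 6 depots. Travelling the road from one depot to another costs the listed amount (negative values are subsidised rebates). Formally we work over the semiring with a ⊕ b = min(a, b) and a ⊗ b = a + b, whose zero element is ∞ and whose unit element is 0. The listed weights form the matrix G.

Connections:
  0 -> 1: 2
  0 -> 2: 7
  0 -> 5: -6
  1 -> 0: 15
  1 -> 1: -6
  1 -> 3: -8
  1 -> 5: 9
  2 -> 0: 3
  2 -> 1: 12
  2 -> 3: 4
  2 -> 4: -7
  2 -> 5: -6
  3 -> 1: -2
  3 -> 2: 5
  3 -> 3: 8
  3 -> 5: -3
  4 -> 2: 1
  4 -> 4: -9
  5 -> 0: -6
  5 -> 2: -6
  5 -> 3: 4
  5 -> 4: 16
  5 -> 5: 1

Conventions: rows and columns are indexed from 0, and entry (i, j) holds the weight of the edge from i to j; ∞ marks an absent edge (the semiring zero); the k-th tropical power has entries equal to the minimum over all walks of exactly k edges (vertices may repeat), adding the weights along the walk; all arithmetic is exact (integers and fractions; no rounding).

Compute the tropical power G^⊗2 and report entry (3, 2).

G^⊗2:
  [-12, -4, -12, -6, 0, -5]
  [3, -12, -3, -14, 25, -11]
  [-12, 2, -12, -2, -16, -5]
  [-9, -8, -9, -10, -2, -2]
  [4, 13, -8, 5, -18, -5]
  [-5, -4, -5, -2, -13, -12]
Key observation: the optimum is the walk 3->5->2, with weight (-3) + (-6) = -9.
Optimal value attained by: walk 3->5->2.
Answer: (G^⊗2)[3][2] = -9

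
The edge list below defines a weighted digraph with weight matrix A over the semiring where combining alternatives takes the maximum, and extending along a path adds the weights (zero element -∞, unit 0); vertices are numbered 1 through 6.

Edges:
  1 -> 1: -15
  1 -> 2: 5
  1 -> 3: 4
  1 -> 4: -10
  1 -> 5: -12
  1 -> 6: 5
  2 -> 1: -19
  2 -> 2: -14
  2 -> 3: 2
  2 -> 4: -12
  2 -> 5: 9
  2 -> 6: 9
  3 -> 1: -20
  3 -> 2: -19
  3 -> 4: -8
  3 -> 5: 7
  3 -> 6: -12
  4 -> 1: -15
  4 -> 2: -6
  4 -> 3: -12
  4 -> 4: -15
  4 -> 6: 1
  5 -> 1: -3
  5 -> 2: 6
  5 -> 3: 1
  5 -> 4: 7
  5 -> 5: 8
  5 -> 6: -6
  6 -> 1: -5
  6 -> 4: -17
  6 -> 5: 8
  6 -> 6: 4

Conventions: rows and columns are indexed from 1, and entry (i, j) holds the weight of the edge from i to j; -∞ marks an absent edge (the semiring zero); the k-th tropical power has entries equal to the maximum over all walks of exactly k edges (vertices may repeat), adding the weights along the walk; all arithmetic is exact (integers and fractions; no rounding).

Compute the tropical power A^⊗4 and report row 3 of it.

A^⊗2:
  [0, -6, 7, -4, 14, 14]
  [6, 15, 10, 16, 17, 13]
  [4, 13, 8, 14, 15, 1]
  [-4, -10, -4, -16, 9, 5]
  [5, 14, 9, 15, 16, 15]
  [5, 14, 9, 15, 16, 8]
A^⊗3:
  [11, 20, 15, 21, 22, 18]
  [14, 23, 18, 24, 25, 24]
  [12, 21, 16, 22, 23, 22]
  [6, 15, 10, 16, 17, 9]
  [13, 22, 17, 23, 24, 23]
  [13, 22, 17, 23, 24, 23]
A^⊗4:
  [19, 28, 23, 29, 30, 29]
  [22, 31, 26, 32, 33, 32]
  [20, 29, 24, 30, 31, 30]
  [14, 23, 18, 24, 25, 24]
  [21, 30, 25, 31, 32, 31]
  [21, 30, 25, 31, 32, 31]
Answer: row 3 of A^⊗4 = [20, 29, 24, 30, 31, 30]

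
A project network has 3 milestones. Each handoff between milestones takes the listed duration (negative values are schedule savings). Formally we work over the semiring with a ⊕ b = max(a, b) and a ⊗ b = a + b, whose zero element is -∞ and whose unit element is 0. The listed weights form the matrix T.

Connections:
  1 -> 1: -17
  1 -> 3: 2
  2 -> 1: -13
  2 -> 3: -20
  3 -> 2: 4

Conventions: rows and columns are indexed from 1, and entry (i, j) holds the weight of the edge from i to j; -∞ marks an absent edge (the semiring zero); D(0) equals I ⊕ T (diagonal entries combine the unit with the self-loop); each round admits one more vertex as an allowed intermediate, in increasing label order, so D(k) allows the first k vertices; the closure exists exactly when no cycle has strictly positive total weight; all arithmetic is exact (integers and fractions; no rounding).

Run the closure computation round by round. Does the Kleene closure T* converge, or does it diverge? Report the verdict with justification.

D(0):
  [0, -∞, 2]
  [-13, 0, -20]
  [-∞, 4, 0]
D(1):
  [0, -∞, 2]
  [-13, 0, -11]
  [-∞, 4, 0]
D(2):
  [0, -∞, 2]
  [-13, 0, -11]
  [-9, 4, 0]
D(3):
  [0, 6, 2]
  [-13, 0, -11]
  [-9, 4, 0]
Key observation: every diagonal entry stays at the unit through all rounds, so no improving cycle exists.
Answer: CONVERGES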